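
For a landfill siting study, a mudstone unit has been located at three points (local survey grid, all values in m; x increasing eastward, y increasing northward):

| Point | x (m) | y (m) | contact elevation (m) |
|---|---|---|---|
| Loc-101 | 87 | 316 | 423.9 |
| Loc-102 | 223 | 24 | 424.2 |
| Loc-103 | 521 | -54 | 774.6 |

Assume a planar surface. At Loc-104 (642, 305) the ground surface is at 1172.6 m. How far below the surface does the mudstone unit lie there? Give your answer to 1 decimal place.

Let the plane be z = a·x + b·y + c.
Loc-102−Loc-101: 136a − 292b = 0.3;  Loc-103−Loc-101: 434a − 370b = 350.7.
Solving gives a = 1.33878, b = 0.62251.
Then c = 423.9 − a·87 − b·316 = 110.71.
At (642, 305): z_contact = 859.50 + 189.87 + 110.71 = 1160.07 m.
Depth below ground = 1172.6 − 1160.07 = 12.5 m.

12.5 m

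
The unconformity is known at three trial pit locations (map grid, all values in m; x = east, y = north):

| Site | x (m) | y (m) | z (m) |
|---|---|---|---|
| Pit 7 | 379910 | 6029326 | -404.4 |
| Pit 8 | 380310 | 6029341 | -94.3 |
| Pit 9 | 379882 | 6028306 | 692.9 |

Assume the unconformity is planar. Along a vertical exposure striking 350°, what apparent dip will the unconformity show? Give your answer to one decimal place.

50.7°

Two edge vectors: Pit 7→Pit 8 = (400, 15, 310.1), Pit 7→Pit 9 = (-28, -1020, 1097.3).
Normal n = (Pit 7→Pit 8) × (Pit 7→Pit 9) = (332761.5, -447602.8, -407580).
So ∂z/∂x = −n_x/n_z = 0.81643 and ∂z/∂y = −n_y/n_z = −1.09820.
Unit vector along 350° is (sin 350°, cos 350°) = (-0.1736, 0.9848).
Slope in that direction = a·(-0.1736) + b·(0.9848) = −1.22328.
Apparent dip = arctan|1.22328| = 50.7° (true dip is 53.8°, so apparent ≤ true as expected).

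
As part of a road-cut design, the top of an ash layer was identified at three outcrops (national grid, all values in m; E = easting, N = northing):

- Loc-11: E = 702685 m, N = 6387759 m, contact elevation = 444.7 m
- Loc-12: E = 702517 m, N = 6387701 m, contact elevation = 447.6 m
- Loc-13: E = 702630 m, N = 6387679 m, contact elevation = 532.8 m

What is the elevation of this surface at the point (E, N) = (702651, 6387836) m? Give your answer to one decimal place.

Two edge vectors: Loc-11→Loc-12 = (-168, -58, 2.9), Loc-11→Loc-13 = (-55, -80, 88.1).
Normal n = (Loc-11→Loc-12) × (Loc-11→Loc-13) = (-4877.8, 14641.3, 10250).
So ∂z/∂E = −n_x/n_z = 0.475882927 and ∂z/∂N = −n_y/n_z = −1.428419512.
Intercept c from Loc-11: 444.7 − 334395.79 + 9124399.59 = 8790448.50.
At (702651, 6387836): z = 334379.6 − 9124509.6 + 8790448.50 = 318.5 m.

318.5 m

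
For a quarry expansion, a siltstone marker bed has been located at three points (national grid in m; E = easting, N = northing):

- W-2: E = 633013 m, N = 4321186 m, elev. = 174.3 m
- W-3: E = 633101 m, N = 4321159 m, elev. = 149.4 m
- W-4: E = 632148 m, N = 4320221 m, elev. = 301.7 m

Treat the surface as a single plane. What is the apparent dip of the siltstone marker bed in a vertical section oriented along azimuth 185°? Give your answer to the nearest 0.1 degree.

Two edge vectors: W-2→W-3 = (88, -27, -24.9), W-2→W-4 = (-865, -965, 127.4).
Normal n = (W-2→W-3) × (W-2→W-4) = (-27468.3, 10327.3, -108275).
So ∂z/∂E = −n_x/n_z = −0.25369 and ∂z/∂N = −n_y/n_z = 0.09538.
Unit vector along 185° is (sin 185°, cos 185°) = (-0.0872, -0.9962).
Slope in that direction = a·(-0.0872) + b·(-0.9962) = −0.07291.
Apparent dip = arctan|0.07291| = 4.2° (true dip is 15.2°, so apparent ≤ true as expected).

4.2°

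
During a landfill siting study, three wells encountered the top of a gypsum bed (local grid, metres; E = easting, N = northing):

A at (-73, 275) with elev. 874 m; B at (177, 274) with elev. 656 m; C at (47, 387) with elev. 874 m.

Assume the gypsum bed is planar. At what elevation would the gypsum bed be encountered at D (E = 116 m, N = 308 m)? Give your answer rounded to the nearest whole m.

Let the plane be z = a·E + b·N + c.
B−A: 250a − 1b = −218;  C−A: 120a + 112b = 0.
Solving gives a = −0.86828, b = 0.93030.
Then c = 874 − a·-73 − b·275 = 554.78.
At (116, 308): z = −100.7 + 286.5 + 554.78 = 740.6 m.

741 m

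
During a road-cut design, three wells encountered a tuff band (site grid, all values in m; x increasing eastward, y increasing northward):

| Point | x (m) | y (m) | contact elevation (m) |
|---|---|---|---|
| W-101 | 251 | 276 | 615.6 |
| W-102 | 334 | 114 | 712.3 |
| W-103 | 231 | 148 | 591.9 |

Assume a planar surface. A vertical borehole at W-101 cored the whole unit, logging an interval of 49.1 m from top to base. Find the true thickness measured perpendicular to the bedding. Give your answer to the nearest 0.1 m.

31.9 m

Let the plane be z = a·x + b·y + c.
W-102−W-101: 83a − 162b = 96.7;  W-103−W-101: −20a − 128b = −23.7.
Solving gives a = 1.16972, b = 0.00239.
|∇z| = √(a²+b²) = 1.16972, so dip δ = arctan(1.16972) = 49.47°.
True thickness = vertical thickness × cos δ = 49.1 × cos 49.47° = 31.9 m.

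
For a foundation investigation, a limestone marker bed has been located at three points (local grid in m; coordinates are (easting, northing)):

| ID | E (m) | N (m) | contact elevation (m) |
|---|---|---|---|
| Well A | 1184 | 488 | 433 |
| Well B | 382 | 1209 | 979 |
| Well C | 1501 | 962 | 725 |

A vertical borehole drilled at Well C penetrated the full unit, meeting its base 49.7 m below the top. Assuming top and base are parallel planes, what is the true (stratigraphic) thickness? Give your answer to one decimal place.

Two edge vectors: Well A→Well B = (-802, 721, 546), Well A→Well C = (317, 474, 292).
Normal n = (Well A→Well B) × (Well A→Well C) = (-48272, 407266, -608705).
So ∂z/∂E = −n_x/n_z = −0.07930 and ∂z/∂N = −n_y/n_z = 0.66907.
|∇z| = √(a²+b²) = 0.67375, so dip δ = arctan(0.67375) = 33.97°.
True thickness = vertical thickness × cos δ = 49.7 × cos 33.97° = 41.2 m.

41.2 m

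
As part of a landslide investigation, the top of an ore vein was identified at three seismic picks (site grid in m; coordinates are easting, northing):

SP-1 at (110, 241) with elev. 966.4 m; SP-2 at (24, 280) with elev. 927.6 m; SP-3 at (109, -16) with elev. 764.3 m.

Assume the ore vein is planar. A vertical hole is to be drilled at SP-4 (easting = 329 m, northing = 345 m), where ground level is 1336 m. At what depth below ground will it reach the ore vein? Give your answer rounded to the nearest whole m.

112 m

Let the plane be z = a·easting + b·northing + c.
SP-2−SP-1: −86a + 39b = −38.8;  SP-3−SP-1: −1a − 257b = −202.1.
Solving gives a = 0.80635, b = 0.78324.
Then c = 966.4 − a·110 − b·241 = 688.94.
At (329, 345): z_contact = 265.3 + 270.2 + 688.94 = 1224.4 m.
Depth below ground = 1336 − 1224.4 = 112 m.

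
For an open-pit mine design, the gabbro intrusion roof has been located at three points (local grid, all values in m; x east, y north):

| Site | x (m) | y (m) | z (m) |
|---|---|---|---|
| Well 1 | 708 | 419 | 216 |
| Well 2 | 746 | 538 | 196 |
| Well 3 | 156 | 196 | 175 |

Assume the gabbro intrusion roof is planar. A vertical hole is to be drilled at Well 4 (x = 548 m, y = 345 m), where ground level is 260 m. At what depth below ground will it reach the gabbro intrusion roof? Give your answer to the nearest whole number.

54 m

Two edge vectors: Well 1→Well 2 = (38, 119, -20), Well 1→Well 3 = (-552, -223, -41).
Normal n = (Well 1→Well 2) × (Well 1→Well 3) = (-9339, 12598, 57214).
So ∂z/∂x = −n_x/n_z = 0.16323 and ∂z/∂y = −n_y/n_z = −0.22019.
Intercept c from Well 1: 216 − 115.57 + 92.26 = 192.69.
At (548, 345): z_contact = 89.4 − 76.0 + 192.69 = 206.2 m.
Depth below ground = 260 − 206.2 = 54 m.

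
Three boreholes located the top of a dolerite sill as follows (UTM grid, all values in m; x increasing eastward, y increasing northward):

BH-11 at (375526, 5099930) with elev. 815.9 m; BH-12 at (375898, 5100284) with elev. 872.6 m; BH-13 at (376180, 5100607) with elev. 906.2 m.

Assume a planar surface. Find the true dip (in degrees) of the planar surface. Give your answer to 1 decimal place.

Let the plane be z = a·x + b·y + c.
BH-12−BH-11: 372a + 354b = 56.7;  BH-13−BH-11: 654a + 677b = 90.3.
Solving gives a = 0.31581, b = −0.17169.
Gradient magnitude |∇z| = √(a² + b²) = √(0.09973 + 0.02948) = 0.35946.
True dip = arctan(0.35946) = 19.8°, dipping toward WNW (azimuth ≈ 299°).

19.8°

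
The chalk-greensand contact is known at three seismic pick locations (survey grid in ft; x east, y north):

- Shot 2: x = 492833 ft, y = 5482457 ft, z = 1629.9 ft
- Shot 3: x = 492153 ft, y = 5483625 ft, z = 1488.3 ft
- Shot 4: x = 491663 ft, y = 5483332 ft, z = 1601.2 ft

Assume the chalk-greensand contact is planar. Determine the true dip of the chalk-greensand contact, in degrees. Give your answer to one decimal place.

Two edge vectors: Shot 2→Shot 3 = (-680, 1168, -141.6), Shot 2→Shot 4 = (-1170, 875, -28.7).
Normal n = (Shot 2→Shot 3) × (Shot 2→Shot 4) = (90378.4, 146156, 771560).
So ∂z/∂x = −n_x/n_z = −0.11714 and ∂z/∂y = −n_y/n_z = −0.18943.
Gradient magnitude |∇z| = √(a² + b²) = √(0.01372 + 0.03588) = 0.22272.
True dip = arctan(0.22272) = 12.6°, dipping toward NNE (azimuth ≈ 032°).

12.6°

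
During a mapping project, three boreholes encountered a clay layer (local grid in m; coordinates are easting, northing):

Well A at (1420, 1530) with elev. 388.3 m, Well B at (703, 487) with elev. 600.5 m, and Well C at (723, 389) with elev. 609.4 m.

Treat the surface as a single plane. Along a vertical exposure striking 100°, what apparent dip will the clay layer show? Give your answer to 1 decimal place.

Two edge vectors: Well A→Well B = (-717, -1043, 212.2), Well A→Well C = (-697, -1141, 221.1).
Normal n = (Well A→Well B) × (Well A→Well C) = (11512.9, 10625.3, 91126).
So ∂z/∂easting = −n_x/n_z = −0.12634 and ∂z/∂northing = −n_y/n_z = −0.11660.
Unit vector along 100° is (sin 100°, cos 100°) = (0.9848, -0.1736).
Slope in that direction = a·(0.9848) + b·(-0.1736) = −0.10417.
Apparent dip = arctan|0.10417| = 5.9° (true dip is 9.8°, so apparent ≤ true as expected).

5.9°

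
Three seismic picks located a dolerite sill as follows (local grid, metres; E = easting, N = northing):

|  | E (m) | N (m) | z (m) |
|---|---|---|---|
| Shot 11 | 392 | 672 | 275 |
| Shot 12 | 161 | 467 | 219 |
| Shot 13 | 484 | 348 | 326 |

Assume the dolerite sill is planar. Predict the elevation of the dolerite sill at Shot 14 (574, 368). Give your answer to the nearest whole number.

Two edge vectors: Shot 11→Shot 12 = (-231, -205, -56), Shot 11→Shot 13 = (92, -324, 51).
Normal n = (Shot 11→Shot 12) × (Shot 11→Shot 13) = (-28599, 6629, 93704).
So ∂z/∂E = −n_x/n_z = 0.30521 and ∂z/∂N = −n_y/n_z = −0.07074.
Intercept c from Shot 11: 275 − 119.64 + 47.54 = 202.90.
At (574, 368): z = 175.2 − 26.0 + 202.90 = 352.1 m.

352 m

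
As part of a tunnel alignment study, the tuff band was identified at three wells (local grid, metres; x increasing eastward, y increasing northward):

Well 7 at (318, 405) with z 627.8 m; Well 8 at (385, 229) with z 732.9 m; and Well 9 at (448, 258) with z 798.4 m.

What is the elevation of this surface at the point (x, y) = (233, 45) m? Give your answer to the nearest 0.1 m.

Two edge vectors: Well 7→Well 8 = (67, -176, 105.1), Well 7→Well 9 = (130, -147, 170.6).
Normal n = (Well 7→Well 8) × (Well 7→Well 9) = (-14575.9, 2232.8, 13031).
So ∂z/∂x = −n_x/n_z = 1.11856 and ∂z/∂y = −n_y/n_z = −0.17135.
Intercept c from Well 7: 627.8 − 355.70 + 69.39 = 341.49.
At (233, 45): z = 260.6 − 7.7 + 341.49 = 594.4 m.

594.4 m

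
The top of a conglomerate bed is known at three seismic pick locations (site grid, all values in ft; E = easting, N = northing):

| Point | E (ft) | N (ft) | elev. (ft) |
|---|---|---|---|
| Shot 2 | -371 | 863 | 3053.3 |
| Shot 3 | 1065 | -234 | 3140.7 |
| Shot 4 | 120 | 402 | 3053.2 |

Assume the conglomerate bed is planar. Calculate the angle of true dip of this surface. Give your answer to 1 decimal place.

Two edge vectors: Shot 2→Shot 3 = (1436, -1097, 87.4), Shot 2→Shot 4 = (491, -461, -0.1).
Normal n = (Shot 2→Shot 3) × (Shot 2→Shot 4) = (40401.1, 43057, -123369).
So ∂z/∂E = −n_x/n_z = 0.32748 and ∂z/∂N = −n_y/n_z = 0.34901.
Gradient magnitude |∇z| = √(a² + b²) = √(0.10724 + 0.12181) = 0.47859.
True dip = arctan(0.47859) = 25.6°, dipping toward SW (azimuth ≈ 223°).

25.6°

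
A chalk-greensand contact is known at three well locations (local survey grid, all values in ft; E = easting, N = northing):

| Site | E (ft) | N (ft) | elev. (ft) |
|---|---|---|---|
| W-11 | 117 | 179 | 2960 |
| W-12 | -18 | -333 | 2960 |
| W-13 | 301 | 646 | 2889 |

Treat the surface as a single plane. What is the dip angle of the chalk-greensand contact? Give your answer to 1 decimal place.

50.3°

Let the plane be z = a·E + b·N + c.
W-12−W-11: −135a − 512b = 0;  W-13−W-11: 184a + 467b = −71.
Solving gives a = −1.16651, b = 0.30758.
Gradient magnitude |∇z| = √(a² + b²) = √(1.36075 + 0.09460) = 1.20638.
True dip = arctan(1.20638) = 50.3°, dipping toward ESE (azimuth ≈ 105°).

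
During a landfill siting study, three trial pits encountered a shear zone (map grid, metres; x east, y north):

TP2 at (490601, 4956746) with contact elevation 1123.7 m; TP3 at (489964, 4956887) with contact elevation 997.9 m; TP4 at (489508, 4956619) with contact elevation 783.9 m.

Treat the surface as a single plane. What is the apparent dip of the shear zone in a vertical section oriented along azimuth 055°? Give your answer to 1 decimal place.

Let the plane be z = a·x + b·y + c.
TP3−TP2: −637a + 141b = −125.8;  TP4−TP2: −1093a − 127b = −339.8.
Solving gives a = 0.27185, b = 0.33595.
Unit vector along 055° is (sin 55°, cos 55°) = (0.8192, 0.5736).
Slope in that direction = a·(0.8192) + b·(0.5736) = 0.41538.
Apparent dip = arctan|0.41538| = 22.6° (true dip is 23.4°, so apparent ≤ true as expected).

22.6°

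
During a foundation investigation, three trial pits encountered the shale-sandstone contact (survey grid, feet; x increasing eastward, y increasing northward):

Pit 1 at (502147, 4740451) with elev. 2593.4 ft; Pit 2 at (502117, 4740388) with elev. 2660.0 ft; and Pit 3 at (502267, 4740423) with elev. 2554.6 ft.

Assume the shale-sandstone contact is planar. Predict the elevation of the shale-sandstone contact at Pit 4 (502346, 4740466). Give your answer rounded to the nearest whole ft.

2479 ft

Let the plane be z = a·x + b·y + c.
Pit 2−Pit 1: −30a − 63b = 66.6;  Pit 3−Pit 1: 120a − 28b = −38.8.
Solving gives a = −0.51300000, b = −0.81285714.
Then c = 2593.4 − a·502147 − b·4740451 = 4113504.27.
At (502346, 4740466): z = −257703.5 − 3853321.6 + 4113504.27 = 2479.1 ft.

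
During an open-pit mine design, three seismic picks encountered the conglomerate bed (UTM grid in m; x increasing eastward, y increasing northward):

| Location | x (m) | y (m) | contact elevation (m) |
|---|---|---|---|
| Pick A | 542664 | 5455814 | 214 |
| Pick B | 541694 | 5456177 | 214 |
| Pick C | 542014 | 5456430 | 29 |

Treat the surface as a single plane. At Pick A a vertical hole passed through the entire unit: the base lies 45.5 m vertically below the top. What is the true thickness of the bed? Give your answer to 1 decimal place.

40.2 m

Two edge vectors: Pick A→Pick B = (-970, 363, 0), Pick A→Pick C = (-650, 616, -185).
Normal n = (Pick A→Pick B) × (Pick A→Pick C) = (-67155, -179450, -361570).
So ∂z/∂x = −n_x/n_z = −0.18573 and ∂z/∂y = −n_y/n_z = −0.49631.
|∇z| = √(a²+b²) = 0.52992, so dip δ = arctan(0.52992) = 27.92°.
True thickness = vertical thickness × cos δ = 45.5 × cos 27.92° = 40.2 m.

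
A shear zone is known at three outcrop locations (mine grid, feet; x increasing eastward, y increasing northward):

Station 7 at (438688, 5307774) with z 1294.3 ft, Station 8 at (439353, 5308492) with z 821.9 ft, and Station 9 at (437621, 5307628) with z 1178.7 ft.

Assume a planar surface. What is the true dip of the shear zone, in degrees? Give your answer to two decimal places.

Let the plane be z = a·x + b·y + c.
Station 8−Station 7: 665a + 718b = −472.4;  Station 9−Station 7: −1067a − 146b = −115.6.
Solving gives a = 0.22716, b = −0.86833.
Gradient magnitude |∇z| = √(a² + b²) = √(0.05160 + 0.75399) = 0.89755.
True dip = arctan(0.89755) = 41.91°, dipping toward NNW (azimuth ≈ 345°).

41.91°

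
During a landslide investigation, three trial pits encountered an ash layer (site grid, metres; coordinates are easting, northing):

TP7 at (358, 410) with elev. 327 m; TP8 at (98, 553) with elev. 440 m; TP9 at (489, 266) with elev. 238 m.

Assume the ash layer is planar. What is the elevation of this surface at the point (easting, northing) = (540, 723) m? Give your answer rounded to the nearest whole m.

432 m

Let the plane be z = a·easting + b·northing + c.
TP8−TP7: −260a + 143b = 113;  TP9−TP7: 131a − 144b = −89.
Solving gives a = −0.18950, b = 0.44566.
Then c = 327 − a·358 − b·410 = 212.12.
At (540, 723): z = −102.3 + 322.2 + 212.12 = 432.0 m.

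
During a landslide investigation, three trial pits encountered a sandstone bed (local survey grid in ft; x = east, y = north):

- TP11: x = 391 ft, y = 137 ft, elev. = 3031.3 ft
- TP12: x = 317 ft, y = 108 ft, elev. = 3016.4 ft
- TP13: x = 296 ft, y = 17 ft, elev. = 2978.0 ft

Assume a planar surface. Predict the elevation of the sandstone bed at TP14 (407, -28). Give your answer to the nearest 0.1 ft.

Let the plane be z = a·x + b·y + c.
TP12−TP11: −74a − 29b = −14.9;  TP13−TP11: −95a − 120b = −53.3.
Solving gives a = 0.03956, b = 0.41285.
Then c = 3031.3 − a·391 − b·137 = 2959.27.
At (407, -28): z = 16.1 − 11.6 + 2959.27 = 2963.8 ft.

2963.8 ft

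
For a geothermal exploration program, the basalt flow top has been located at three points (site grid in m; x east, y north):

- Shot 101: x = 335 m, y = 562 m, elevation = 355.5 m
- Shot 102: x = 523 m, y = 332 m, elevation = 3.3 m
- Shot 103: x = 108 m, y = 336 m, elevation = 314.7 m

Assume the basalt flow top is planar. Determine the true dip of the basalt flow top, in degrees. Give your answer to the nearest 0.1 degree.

Let the plane be z = a·x + b·y + c.
Shot 102−Shot 101: 188a − 230b = −352.2;  Shot 103−Shot 101: −227a − 226b = −40.8.
Solving gives a = −0.74144, b = 0.92526.
Gradient magnitude |∇z| = √(a² + b²) = √(0.54974 + 0.85610) = 1.18568.
True dip = arctan(1.18568) = 49.9°, dipping toward SE (azimuth ≈ 141°).

49.9°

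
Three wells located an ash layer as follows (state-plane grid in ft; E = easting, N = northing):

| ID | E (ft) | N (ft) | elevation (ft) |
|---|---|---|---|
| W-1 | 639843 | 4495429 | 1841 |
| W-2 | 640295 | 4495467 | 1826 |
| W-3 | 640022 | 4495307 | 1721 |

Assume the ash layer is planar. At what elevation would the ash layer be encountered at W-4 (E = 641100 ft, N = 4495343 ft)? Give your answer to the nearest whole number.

Two edge vectors: W-1→W-2 = (452, 38, -15), W-1→W-3 = (179, -122, -120).
Normal n = (W-1→W-2) × (W-1→W-3) = (-6390, 51555, -61946).
So ∂z/∂E = −n_x/n_z = −0.10315436 and ∂z/∂N = −n_y/n_z = 0.83225713.
Intercept c from W-1: 1841 + 66002.60 − 3741352.82 = −3673509.23.
At (641100, 4495343): z = −66132.3 + 3741281.3 − 3673509.23 = 1639.8 ft.

1640 ft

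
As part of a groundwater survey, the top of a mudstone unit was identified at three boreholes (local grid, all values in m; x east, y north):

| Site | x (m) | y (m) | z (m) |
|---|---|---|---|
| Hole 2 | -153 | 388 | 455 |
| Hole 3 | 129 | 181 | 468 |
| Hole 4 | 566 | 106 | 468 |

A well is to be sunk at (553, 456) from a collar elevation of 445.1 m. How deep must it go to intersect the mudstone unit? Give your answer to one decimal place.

Let the plane be z = a·x + b·y + c.
Hole 3−Hole 2: 282a − 207b = 13;  Hole 4−Hole 2: 719a − 282b = 13.
Solving gives a = −0.01407, b = −0.08197.
Then c = 455 − a·-153 − b·388 = 484.65.
At (553, 456): z_contact = −7.78 − 37.38 + 484.65 = 439.49 m.
Depth below ground = 445.1 − 439.49 = 5.6 m.

5.6 m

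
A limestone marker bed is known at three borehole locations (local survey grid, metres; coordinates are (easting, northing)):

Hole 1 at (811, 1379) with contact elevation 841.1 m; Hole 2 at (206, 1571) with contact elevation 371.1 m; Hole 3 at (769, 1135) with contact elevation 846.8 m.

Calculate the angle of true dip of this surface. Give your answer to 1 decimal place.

36.7°

Two edge vectors: Hole 1→Hole 2 = (-605, 192, -470), Hole 1→Hole 3 = (-42, -244, 5.7).
Normal n = (Hole 1→Hole 2) × (Hole 1→Hole 3) = (-113585.6, 23188.5, 155684).
So ∂z/∂E = −n_x/n_z = 0.72959 and ∂z/∂N = −n_y/n_z = −0.14895.
Gradient magnitude |∇z| = √(a² + b²) = √(0.53230 + 0.02218) = 0.74464.
True dip = arctan(0.74464) = 36.7°, dipping toward WNW (azimuth ≈ 282°).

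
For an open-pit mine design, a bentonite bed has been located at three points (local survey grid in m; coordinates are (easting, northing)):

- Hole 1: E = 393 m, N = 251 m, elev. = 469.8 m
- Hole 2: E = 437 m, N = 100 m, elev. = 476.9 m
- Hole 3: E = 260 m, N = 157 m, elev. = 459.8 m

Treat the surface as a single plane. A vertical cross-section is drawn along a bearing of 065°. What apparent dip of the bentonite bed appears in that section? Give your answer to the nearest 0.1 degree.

Let the plane be z = a·E + b·N + c.
Hole 2−Hole 1: 44a − 151b = 7.1;  Hole 3−Hole 1: −133a − 94b = −10.
Solving gives a = 0.08990, b = −0.02082.
Unit vector along 065° is (sin 65°, cos 65°) = (0.9063, 0.4226).
Slope in that direction = a·(0.9063) + b·(0.4226) = 0.07268.
Apparent dip = arctan|0.07268| = 4.2° (true dip is 5.3°, so apparent ≤ true as expected).

4.2°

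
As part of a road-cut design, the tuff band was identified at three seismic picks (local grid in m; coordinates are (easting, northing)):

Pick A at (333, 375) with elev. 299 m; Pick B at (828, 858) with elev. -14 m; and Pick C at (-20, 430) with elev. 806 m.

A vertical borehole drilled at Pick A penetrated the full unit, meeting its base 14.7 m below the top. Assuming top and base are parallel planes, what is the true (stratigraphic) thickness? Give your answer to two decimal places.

Let the plane be z = a·E + b·N + c.
Pick B−Pick A: 495a + 483b = −313;  Pick C−Pick A: −353a + 55b = 507.
Solving gives a = −1.32556, b = 0.71047.
|∇z| = √(a²+b²) = 1.50396, so dip δ = arctan(1.50396) = 56.38°.
True thickness = vertical thickness × cos δ = 14.7 × cos 56.38° = 8.14 m.

8.14 m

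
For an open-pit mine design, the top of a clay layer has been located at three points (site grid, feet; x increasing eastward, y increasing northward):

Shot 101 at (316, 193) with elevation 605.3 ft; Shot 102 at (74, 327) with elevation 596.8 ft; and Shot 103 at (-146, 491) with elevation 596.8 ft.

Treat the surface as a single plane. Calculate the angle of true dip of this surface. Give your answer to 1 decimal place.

12.9°

Let the plane be z = a·x + b·y + c.
Shot 102−Shot 101: −242a + 134b = −8.5;  Shot 103−Shot 101: −462a + 298b = −8.5.
Solving gives a = 0.13656, b = 0.18319.
Gradient magnitude |∇z| = √(a² + b²) = √(0.01865 + 0.03356) = 0.22849.
True dip = arctan(0.22849) = 12.9°, dipping toward SW (azimuth ≈ 217°).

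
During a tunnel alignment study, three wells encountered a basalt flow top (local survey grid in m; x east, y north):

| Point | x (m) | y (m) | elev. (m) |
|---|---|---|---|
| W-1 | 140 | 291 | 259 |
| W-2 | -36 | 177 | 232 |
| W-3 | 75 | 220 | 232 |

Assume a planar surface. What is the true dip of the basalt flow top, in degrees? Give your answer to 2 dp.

32.29°

Two edge vectors: W-1→W-2 = (-176, -114, -27), W-1→W-3 = (-65, -71, -27).
Normal n = (W-1→W-2) × (W-1→W-3) = (1161, -2997, 5086).
So ∂z/∂x = −n_x/n_z = −0.22827 and ∂z/∂y = −n_y/n_z = 0.58926.
Gradient magnitude |∇z| = √(a² + b²) = √(0.05211 + 0.34723) = 0.63193.
True dip = arctan(0.63193) = 32.29°, dipping toward SSE (azimuth ≈ 159°).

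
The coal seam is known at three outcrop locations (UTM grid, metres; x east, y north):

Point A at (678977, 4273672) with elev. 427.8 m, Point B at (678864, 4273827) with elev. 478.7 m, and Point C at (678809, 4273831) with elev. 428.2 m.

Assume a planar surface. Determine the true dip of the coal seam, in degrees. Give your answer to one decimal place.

Let the plane be z = a·x + b·y + c.
Point B−Point A: −113a + 155b = 50.9;  Point C−Point A: −168a + 159b = 0.4.
Solving gives a = 0.99481, b = 1.05364.
Gradient magnitude |∇z| = √(a² + b²) = √(0.98965 + 1.11015) = 1.44907.
True dip = arctan(1.44907) = 55.4°, dipping toward SW (azimuth ≈ 223°).

55.4°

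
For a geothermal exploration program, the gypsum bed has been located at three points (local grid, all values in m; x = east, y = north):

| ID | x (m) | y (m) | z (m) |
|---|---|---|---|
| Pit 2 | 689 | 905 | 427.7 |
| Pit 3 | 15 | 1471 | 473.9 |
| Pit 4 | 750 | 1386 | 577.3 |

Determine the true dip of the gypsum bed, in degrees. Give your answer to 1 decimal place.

18.6°

Let the plane be z = a·x + b·y + c.
Pit 3−Pit 2: −674a + 566b = 46.2;  Pit 4−Pit 2: 61a + 481b = 149.6.
Solving gives a = 0.17410, b = 0.28894.
Gradient magnitude |∇z| = √(a² + b²) = √(0.03031 + 0.08349) = 0.33734.
True dip = arctan(0.33734) = 18.6°, dipping toward SSW (azimuth ≈ 211°).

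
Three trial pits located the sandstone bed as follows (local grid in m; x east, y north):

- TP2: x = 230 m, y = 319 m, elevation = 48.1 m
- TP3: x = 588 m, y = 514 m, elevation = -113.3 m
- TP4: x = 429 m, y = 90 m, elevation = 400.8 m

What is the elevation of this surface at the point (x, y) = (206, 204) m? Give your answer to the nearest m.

193 m

Let the plane be z = a·x + b·y + c.
TP3−TP2: 358a + 195b = −161.4;  TP4−TP2: 199a − 229b = 352.7.
Solving gives a = 0.26341, b = −1.31128.
Then c = 48.1 − a·230 − b·319 = 405.81.
At (206, 204): z = 54.3 − 267.5 + 405.81 = 192.6 m.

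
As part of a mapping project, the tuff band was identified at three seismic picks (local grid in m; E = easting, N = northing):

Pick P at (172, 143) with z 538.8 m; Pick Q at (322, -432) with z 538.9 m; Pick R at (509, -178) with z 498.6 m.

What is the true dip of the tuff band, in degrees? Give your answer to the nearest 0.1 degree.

Two edge vectors: Pick P→Pick Q = (150, -575, 0.1), Pick P→Pick R = (337, -321, -40.2).
Normal n = (Pick P→Pick Q) × (Pick P→Pick R) = (23147.1, 6063.7, 145625).
So ∂z/∂E = −n_x/n_z = −0.15895 and ∂z/∂N = −n_y/n_z = −0.04164.
Gradient magnitude |∇z| = √(a² + b²) = √(0.02527 + 0.00173) = 0.16431.
True dip = arctan(0.16431) = 9.3°, dipping toward ENE (azimuth ≈ 075°).

9.3°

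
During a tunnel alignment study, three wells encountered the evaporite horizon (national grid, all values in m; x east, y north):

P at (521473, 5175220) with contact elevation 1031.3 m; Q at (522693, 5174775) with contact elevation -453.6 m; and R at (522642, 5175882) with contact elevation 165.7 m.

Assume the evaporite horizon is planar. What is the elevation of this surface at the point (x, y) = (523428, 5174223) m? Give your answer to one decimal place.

Let the plane be z = a·x + b·y + c.
Q−P: 1220a − 445b = −1484.9;  R−P: 1169a + 662b = −865.6.
Solving gives a = −1.030388185, b = 0.511969469.
Then c = 1031.3 − a·521473 − b·5175220 = −2111203.72.
At (523428, 5174223): z = −539334.0 + 2649044.2 − 2111203.72 = -1493.5 m.

-1493.5 m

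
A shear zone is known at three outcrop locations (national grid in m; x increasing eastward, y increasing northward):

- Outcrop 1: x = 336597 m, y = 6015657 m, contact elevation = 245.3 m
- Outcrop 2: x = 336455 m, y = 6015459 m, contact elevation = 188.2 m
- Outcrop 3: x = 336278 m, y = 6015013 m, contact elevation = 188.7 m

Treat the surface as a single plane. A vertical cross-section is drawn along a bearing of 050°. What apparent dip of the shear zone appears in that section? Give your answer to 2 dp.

Let the plane be z = a·x + b·y + c.
Outcrop 2−Outcrop 1: −142a − 198b = −57.1;  Outcrop 3−Outcrop 1: −319a − 644b = −56.6.
Solving gives a = 0.90383, b = −0.35981.
Unit vector along 050° is (sin 50°, cos 50°) = (0.7660, 0.6428).
Slope in that direction = a·(0.7660) + b·(0.6428) = 0.46109.
Apparent dip = arctan|0.46109| = 24.75° (true dip is 44.2°, so apparent ≤ true as expected).

24.75°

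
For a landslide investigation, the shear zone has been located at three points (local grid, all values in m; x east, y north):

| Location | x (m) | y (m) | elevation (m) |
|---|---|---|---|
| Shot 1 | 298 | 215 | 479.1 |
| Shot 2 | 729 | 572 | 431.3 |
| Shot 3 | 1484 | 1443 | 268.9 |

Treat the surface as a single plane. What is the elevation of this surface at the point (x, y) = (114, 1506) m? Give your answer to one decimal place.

37.2 m

Two edge vectors: Shot 1→Shot 2 = (431, 357, -47.8), Shot 1→Shot 3 = (1186, 1228, -210.2).
Normal n = (Shot 1→Shot 2) × (Shot 1→Shot 3) = (-16343, 33905.4, 105866).
So ∂z/∂x = −n_x/n_z = 0.154374 and ∂z/∂y = −n_y/n_z = −0.320267.
Intercept c from Shot 1: 479.1 − 46.00 + 68.86 = 501.95.
At (114, 1506): z = 17.6 − 482.3 + 501.95 = 37.2 m.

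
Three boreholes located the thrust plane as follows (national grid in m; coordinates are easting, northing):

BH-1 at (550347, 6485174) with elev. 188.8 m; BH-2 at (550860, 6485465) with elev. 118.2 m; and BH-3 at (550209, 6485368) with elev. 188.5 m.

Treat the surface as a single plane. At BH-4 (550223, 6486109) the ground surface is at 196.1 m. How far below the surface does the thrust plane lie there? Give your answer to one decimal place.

Two edge vectors: BH-1→BH-2 = (513, 291, -70.6), BH-1→BH-3 = (-138, 194, -0.3).
Normal n = (BH-1→BH-2) × (BH-1→BH-3) = (13609.1, 9896.7, 139680).
So ∂z/∂easting = −n_x/n_z = −0.097430556 and ∂z/∂northing = −n_y/n_z = −0.070852663.
Intercept c from BH-1: 188.8 + 53620.61 + 459491.85 = 513301.26.
At (550223, 6486109): z_contact = −53608.53 − 459558.10 + 513301.26 = 134.63 m.
Depth below ground = 196.1 − 134.63 = 61.5 m.

61.5 m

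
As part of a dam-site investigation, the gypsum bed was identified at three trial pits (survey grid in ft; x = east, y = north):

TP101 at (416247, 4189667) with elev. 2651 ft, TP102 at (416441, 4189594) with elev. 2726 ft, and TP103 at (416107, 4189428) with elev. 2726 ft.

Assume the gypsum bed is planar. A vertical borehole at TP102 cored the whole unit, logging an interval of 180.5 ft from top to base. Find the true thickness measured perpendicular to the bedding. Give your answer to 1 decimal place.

161.8 ft

Let the plane be z = a·x + b·y + c.
TP102−TP101: 194a − 73b = 75;  TP103−TP101: −140a − 239b = 75.
Solving gives a = 0.22002, b = −0.44269.
|∇z| = √(a²+b²) = 0.49435, so dip δ = arctan(0.49435) = 26.31°.
True thickness = vertical thickness × cos δ = 180.5 × cos 26.31° = 161.8 ft.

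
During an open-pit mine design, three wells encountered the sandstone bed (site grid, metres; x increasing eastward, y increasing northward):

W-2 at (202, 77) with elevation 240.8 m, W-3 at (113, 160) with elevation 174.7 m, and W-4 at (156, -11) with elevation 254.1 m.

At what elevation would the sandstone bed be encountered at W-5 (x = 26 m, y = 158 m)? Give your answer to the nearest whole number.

140 m

Let the plane be z = a·x + b·y + c.
W-3−W-2: −89a + 83b = −66.1;  W-4−W-2: −46a − 88b = 13.3.
Solving gives a = 0.40454, b = −0.36260.
Then c = 240.8 − a·202 − b·77 = 187.00.
At (26, 158): z = 10.5 − 57.3 + 187.00 = 140.2 m.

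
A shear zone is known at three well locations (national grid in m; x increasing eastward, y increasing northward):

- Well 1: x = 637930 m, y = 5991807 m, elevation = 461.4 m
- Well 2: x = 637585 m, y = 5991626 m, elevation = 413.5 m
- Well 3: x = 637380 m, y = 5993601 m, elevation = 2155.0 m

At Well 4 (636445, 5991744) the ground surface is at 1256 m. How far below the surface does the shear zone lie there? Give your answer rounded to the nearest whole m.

Two edge vectors: Well 1→Well 2 = (-345, -181, -47.9), Well 1→Well 3 = (-550, 1794, 1693.6).
Normal n = (Well 1→Well 2) × (Well 1→Well 3) = (-220609, 610637, -718480).
So ∂z/∂x = −n_x/n_z = −0.30704960 and ∂z/∂y = −n_y/n_z = 0.84990118.
Intercept c from Well 1: 461.4 + 195876.15 − 5092443.84 = −4896106.29.
At (636445, 5991744): z_contact = −195420.2 + 5092390.3 − 4896106.29 = 863.8 m.
Depth below ground = 1256 − 863.8 = 392 m.

392 m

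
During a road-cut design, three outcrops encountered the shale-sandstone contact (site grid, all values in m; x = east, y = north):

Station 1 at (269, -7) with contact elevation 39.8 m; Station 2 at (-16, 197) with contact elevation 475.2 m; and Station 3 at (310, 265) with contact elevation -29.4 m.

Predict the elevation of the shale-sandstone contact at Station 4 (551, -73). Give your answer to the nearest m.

-394 m

Two edge vectors: Station 1→Station 2 = (-285, 204, 435.4), Station 1→Station 3 = (41, 272, -69.2).
Normal n = (Station 1→Station 2) × (Station 1→Station 3) = (-132545.6, -1870.6, -85884).
So ∂z/∂x = −n_x/n_z = −1.54331 and ∂z/∂y = −n_y/n_z = −0.02178.
Intercept c from Station 1: 39.8 + 415.15 − 0.15 = 454.80.
At (551, -73): z = −850.4 + 1.6 + 454.80 = -394.0 m.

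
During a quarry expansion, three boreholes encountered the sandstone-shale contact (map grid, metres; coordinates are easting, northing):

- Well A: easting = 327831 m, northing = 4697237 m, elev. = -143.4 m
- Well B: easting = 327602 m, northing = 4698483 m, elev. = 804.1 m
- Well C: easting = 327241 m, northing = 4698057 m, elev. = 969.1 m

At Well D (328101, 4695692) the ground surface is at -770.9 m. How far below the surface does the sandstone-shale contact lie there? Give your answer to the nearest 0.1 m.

Let the plane be z = a·easting + b·northing + c.
Well B−Well A: −229a + 1246b = 947.5;  Well C−Well A: −590a + 820b = 1112.5.
Solving gives a = −1.113024335, b = 0.555872735.
Then c = -143.4 − a·327831 − b·4697237 = −2246325.50.
At (328101, 4695692): z_contact = −365184.40 + 2610207.15 − 2246325.50 = -1302.74 m.
Depth below ground = -770.9 − (-1302.74) = 531.8 m.

531.8 m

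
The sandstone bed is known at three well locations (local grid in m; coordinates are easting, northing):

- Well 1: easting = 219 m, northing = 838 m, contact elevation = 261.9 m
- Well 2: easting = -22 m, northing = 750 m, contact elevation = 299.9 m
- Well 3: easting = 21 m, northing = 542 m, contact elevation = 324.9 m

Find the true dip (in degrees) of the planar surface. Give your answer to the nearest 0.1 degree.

Two edge vectors: Well 1→Well 2 = (-241, -88, 38), Well 1→Well 3 = (-198, -296, 63).
Normal n = (Well 1→Well 2) × (Well 1→Well 3) = (5704, 7659, 53912).
So ∂z/∂easting = −n_x/n_z = −0.10580 and ∂z/∂northing = −n_y/n_z = −0.14206.
Gradient magnitude |∇z| = √(a² + b²) = √(0.01119 + 0.02018) = 0.17713.
True dip = arctan(0.17713) = 10.0°, dipping toward NE (azimuth ≈ 037°).

10.0°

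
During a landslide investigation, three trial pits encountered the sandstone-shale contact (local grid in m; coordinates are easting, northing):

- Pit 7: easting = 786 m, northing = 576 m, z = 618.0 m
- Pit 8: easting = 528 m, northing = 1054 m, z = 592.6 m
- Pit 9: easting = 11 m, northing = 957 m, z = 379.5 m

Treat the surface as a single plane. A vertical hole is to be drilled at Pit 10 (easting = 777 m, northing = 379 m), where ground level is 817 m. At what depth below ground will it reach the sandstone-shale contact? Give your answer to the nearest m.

Two edge vectors: Pit 7→Pit 8 = (-258, 478, -25.4), Pit 7→Pit 9 = (-775, 381, -238.5).
Normal n = (Pit 7→Pit 8) × (Pit 7→Pit 9) = (-104325.6, -41848, 272152).
So ∂z/∂easting = −n_x/n_z = 0.38334 and ∂z/∂northing = −n_y/n_z = 0.15377.
Intercept c from Pit 7: 618 − 301.30 − 88.57 = 228.13.
At (777, 379): z_contact = 297.9 + 58.3 + 228.13 = 584.3 m.
Depth below ground = 817 − 584.3 = 233 m.

233 m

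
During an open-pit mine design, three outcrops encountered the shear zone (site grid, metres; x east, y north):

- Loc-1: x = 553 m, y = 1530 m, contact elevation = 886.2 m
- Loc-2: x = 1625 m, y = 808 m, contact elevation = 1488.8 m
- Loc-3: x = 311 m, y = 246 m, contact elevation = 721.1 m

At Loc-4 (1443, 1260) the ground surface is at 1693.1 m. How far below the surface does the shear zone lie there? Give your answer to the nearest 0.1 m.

300.0 m

Let the plane be z = a·x + b·y + c.
Loc-2−Loc-1: 1072a − 722b = 602.6;  Loc-3−Loc-1: −242a − 1284b = −165.1.
Solving gives a = 0.575655, b = 0.020087.
Then c = 886.2 − a·553 − b·1530 = 537.13.
At (1443, 1260): z_contact = 830.67 + 25.31 + 537.13 = 1393.11 m.
Depth below ground = 1693.1 − 1393.11 = 300.0 m.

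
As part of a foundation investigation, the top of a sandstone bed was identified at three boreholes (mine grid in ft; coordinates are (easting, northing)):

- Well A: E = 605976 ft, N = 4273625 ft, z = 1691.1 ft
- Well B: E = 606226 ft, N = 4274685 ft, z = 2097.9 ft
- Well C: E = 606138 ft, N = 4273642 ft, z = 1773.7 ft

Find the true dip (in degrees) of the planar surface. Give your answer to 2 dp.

Two edge vectors: Well A→Well B = (250, 1060, 406.8), Well A→Well C = (162, 17, 82.6).
Normal n = (Well A→Well B) × (Well A→Well C) = (80640.4, 45251.6, -167470).
So ∂z/∂E = −n_x/n_z = 0.48152 and ∂z/∂N = −n_y/n_z = 0.27021.
Gradient magnitude |∇z| = √(a² + b²) = √(0.23186 + 0.07301) = 0.55215.
True dip = arctan(0.55215) = 28.91°, dipping toward WSW (azimuth ≈ 241°).

28.91°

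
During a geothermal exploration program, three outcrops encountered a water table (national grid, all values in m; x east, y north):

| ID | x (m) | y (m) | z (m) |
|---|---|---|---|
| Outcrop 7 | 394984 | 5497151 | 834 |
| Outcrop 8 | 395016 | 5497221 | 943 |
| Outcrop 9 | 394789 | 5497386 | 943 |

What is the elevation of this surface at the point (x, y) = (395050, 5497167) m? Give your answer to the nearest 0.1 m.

908.8 m

Let the plane be z = a·x + b·y + c.
Outcrop 8−Outcrop 7: 32a + 70b = 109;  Outcrop 9−Outcrop 7: −195a + 235b = 109.
Solving gives a = 0.849551252, b = 1.168776571.
Then c = 834 − a·394984 − b·5497151 = −6759666.45.
At (395050, 5497167): z = 335615.2 + 6424960.0 − 6759666.45 = 908.8 m.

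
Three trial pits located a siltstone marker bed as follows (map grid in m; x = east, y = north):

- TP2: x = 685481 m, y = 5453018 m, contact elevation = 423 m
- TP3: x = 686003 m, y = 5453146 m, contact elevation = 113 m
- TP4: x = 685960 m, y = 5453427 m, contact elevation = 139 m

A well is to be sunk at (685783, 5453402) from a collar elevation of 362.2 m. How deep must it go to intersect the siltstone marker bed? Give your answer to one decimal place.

118.1 m

Let the plane be z = a·x + b·y + c.
TP3−TP2: 522a + 128b = −310;  TP4−TP2: 479a + 409b = −284.
Solving gives a = −0.594259656, b = 0.001590159.
Then c = 423 − a·685481 − b·5453018 = 399105.54.
At (685783, 5453402): z_contact = −407533.17 + 8671.78 + 399105.54 = 244.14 m.
Depth below ground = 362.2 − 244.14 = 118.1 m.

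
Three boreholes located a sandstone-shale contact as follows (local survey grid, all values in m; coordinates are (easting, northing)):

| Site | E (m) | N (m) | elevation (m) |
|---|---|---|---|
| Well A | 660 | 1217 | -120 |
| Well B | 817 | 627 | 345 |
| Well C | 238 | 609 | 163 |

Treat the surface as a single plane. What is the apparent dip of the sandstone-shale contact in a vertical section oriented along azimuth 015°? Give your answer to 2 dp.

30.45°

Let the plane be z = a·E + b·N + c.
Well B−Well A: 157a − 590b = 465;  Well C−Well A: −422a − 608b = 283.
Solving gives a = 0.33606, b = −0.69871.
Unit vector along 015° is (sin 15°, cos 15°) = (0.2588, 0.9659).
Slope in that direction = a·(0.2588) + b·(0.9659) = −0.58792.
Apparent dip = arctan|0.58792| = 30.45° (true dip is 37.8°, so apparent ≤ true as expected).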